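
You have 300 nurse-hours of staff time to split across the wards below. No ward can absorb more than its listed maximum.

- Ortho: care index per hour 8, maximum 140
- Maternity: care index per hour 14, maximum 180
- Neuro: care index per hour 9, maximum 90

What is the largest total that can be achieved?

3570

Highest care index per hour first: Maternity 14 > Neuro 9 > Ortho 8.
Maternity takes 180 to reach its cap of 180 — 120 left.
Neuro takes 90 to reach its cap of 90 — 30 left.
Ortho has room for 140 but only 30 remain, so it gets 30.
Total = 8×30 + 14×180 + 9×90 = 3570.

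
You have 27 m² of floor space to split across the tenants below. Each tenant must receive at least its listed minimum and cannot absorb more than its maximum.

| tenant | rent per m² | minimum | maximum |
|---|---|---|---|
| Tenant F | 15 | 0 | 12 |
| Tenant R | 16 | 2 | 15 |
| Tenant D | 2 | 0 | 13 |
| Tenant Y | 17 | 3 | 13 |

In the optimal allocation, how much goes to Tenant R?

Meeting every minimum uses 0+2+0+3 = 5 m², leaving 22.
Highest rent per m² first: Tenant Y 17 > Tenant R 16 > Tenant F 15 > Tenant D 2.
Give Tenant Y 10 more to hit its cap of 13 ; 12 left.
Tenant R has room for 13 more but only 12 remain, so it gets 14.

14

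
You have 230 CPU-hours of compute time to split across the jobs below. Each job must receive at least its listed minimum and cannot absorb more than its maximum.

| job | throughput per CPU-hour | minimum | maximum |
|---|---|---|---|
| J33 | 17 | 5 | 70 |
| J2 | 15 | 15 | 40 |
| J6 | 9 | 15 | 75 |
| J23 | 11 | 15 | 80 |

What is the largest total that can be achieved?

Meeting every minimum uses 5+15+15+15 = 50 CPU-hours, leaving 180.
Highest throughput per CPU-hour first: J33 17 > J2 15 > J23 11 > J6 9.
J33 takes 65 more to reach its cap of 70 — 115 left.
Give J2 25 more to hit its cap of 40 — 90 left.
J23 takes 65 more to reach its cap of 80 — 25 left.
J6: +25 (room for 60) → 40. Pool exhausted.
Total = 17×70 + 15×40 + 9×40 + 11×80 = 3030.

3030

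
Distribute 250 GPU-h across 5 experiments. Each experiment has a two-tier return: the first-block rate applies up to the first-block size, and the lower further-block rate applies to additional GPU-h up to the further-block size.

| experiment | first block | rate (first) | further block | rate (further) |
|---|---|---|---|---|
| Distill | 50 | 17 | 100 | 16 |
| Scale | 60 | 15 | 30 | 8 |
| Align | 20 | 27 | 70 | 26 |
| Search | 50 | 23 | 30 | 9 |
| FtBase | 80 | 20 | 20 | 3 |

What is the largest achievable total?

5620

Rank every tier by rate: Align/first 27 > Align/second 26 > Search/first 23 > FtBase/first 20 > Distill/first 17 > Distill/second 16 > Scale/first 15 > Search/second 9 > Scale/second 8 > FtBase/second 3.
Align first at 27: fill all 20 — 230 left.
Align/second (26): +70 — 160 left.
Search first at 23: fill all 50 — 110 left.
Fill FtBase first block (80 at 20) — 30 left.
30 remain; put them into Distill first at 17.
Total = 27×20 + 26×70 + 23×50 + 20×80 + 17×30 = 5620.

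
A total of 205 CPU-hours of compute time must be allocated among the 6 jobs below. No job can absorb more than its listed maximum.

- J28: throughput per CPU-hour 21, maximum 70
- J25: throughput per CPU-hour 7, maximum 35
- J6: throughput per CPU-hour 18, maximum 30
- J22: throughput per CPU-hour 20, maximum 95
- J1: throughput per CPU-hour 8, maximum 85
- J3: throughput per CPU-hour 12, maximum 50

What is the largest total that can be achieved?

4030

Order the jobs by throughput per CPU-hour: J28 21 > J22 20 > J6 18 > J3 12 > J1 8 > J25 7.
Give J28 70 to hit its cap of 70 → 135 left.
J22 takes 95 to reach its cap of 95 → 40 left.
Give J6 30 to hit its cap of 30 → 10 left.
J3 has room for 50 but only 10 remain, so it gets 10.
Total = 21×70 + 18×30 + 20×95 + 12×10 = 4030.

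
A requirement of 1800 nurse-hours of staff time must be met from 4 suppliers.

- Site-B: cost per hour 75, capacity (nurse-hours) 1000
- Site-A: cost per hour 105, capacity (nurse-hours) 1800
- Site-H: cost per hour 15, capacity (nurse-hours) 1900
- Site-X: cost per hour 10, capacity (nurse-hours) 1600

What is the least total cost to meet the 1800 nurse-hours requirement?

19000

Use suppliers in increasing cost order.
Site-X (10): use full 1600 ; 200 nurse-hours to go.
Site-H (15): take the remaining 200 ; done.
Site-B, Site-A: unused.
Cost = 1600×10 + 200×15 = 19000.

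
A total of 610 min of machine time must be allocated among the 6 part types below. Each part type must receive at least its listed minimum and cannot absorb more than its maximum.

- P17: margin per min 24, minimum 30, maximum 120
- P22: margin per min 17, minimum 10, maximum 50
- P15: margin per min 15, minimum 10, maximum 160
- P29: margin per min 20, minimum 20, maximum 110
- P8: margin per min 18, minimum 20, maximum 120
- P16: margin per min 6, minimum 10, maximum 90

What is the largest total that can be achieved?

10790

Meeting every minimum uses 30+10+10+20+20+10 = 100 min, leaving 510.
Rank by margin per min: P17 24 > P29 20 > P8 18 > P22 17 > P15 15 > P16 6.
P17: +90 to 120 (cap) ; 420 left.
P29: +90 to 110 (cap) ; 330 left.
P8: +100 to 120 (cap) ; 230 left.
P22: +40 to 50 (cap) ; 190 left.
Give P15 150 more to hit its cap of 160 ; 40 left.
P16: +40 (room for 80) → 50. Pool exhausted.
Total = 24×120 + 17×50 + 15×160 + 20×110 + 18×120 + 6×50 = 10790.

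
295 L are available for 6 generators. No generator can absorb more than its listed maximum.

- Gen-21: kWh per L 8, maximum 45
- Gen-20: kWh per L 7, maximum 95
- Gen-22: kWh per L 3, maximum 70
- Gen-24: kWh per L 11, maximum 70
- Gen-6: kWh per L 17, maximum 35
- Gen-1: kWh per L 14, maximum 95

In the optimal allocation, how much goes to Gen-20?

Order the generators by kWh per L: Gen-6 17 > Gen-1 14 > Gen-24 11 > Gen-21 8 > Gen-20 7 > Gen-22 3.
Gen-6: +35 to 35 (cap) → 260 left.
Gen-1 takes 95 to reach its cap of 95 → 165 left.
Gen-24: +70 to 70 (cap) → 95 left.
Gen-21 takes 45 to reach its cap of 45 → 50 left.
Gen-20 has room for 95 but only 50 remain, so it gets 50.

50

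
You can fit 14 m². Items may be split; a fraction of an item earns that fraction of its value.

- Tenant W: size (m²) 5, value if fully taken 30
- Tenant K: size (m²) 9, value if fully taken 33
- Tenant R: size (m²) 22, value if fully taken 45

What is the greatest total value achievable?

Sort by value density: Tenant W 30/5≈6, Tenant K 33/9≈3.67, Tenant R 45/22≈2.05.
Tenant W: take in full, 5 m² for value 30 — 9 left.
All 9 m² of Tenant K fit (value 33) — 0 remain.
Total value = 63.

63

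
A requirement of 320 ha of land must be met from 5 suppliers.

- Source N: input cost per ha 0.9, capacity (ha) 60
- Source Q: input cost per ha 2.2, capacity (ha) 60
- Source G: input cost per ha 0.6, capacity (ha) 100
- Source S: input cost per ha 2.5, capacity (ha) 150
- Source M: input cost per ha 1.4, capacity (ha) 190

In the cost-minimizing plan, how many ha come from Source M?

Fill from the cheapest supplier first.
Take 100 from Source G at 0.6 — need 220 more.
Take 60 from Source N at 0.9 — need 160 more.
Source M at 1.4: take 160 of its 190 — requirement met.
Source Q, Source S: unused.

160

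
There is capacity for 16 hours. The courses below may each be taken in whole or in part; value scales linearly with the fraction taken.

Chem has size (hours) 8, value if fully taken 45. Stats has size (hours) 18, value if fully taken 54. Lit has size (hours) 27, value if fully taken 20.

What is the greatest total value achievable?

Best value per unit of size first: Chem 45/8≈5.62, Stats 54/18≈3, Lit 20/27≈0.741.
All 8 hours of Chem fit (value 45) → 8 remain.
Fill the last 8 hours with part of Stats: 8/18 of it earns 24.
Total value = 69.

69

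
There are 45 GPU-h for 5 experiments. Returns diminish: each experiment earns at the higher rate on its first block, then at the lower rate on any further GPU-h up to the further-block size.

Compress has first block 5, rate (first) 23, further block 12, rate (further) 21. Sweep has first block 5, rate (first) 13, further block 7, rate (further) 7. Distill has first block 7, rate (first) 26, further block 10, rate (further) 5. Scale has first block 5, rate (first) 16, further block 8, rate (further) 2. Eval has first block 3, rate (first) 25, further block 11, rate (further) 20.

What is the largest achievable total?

Treat each block as its own option and order by rate: Distill/tier1 26 > Eval/tier1 25 > Compress/tier1 23 > Compress/tier2 21 > Eval/tier2 20 > Scale/tier1 16 > Sweep/tier1 13 > Sweep/tier2 7 > Distill/tier2 5 > Scale/tier2 2.
Distill/tier1 (26): +7 — 38 left.
Eval/tier1 (25): +3 — 35 left.
Compress tier1 at 23: fill all 5 — 30 left.
Compress/tier2 (21): +12 — 18 left.
Eval/tier2 (20): +11 — 7 left.
Scale tier1 at 16: fill all 5 — 2 left.
2 remain; put them into Sweep tier1 at 13.
Total = 26×7 + 25×3 + 23×5 + 21×12 + 20×11 + 16×5 + 13×2 = 950.

950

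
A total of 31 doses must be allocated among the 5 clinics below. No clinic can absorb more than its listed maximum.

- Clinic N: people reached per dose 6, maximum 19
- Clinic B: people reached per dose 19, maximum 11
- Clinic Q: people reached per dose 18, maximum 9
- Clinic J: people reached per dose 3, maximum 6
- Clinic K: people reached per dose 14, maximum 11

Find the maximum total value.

Rank by people reached per dose: Clinic B 19 > Clinic Q 18 > Clinic K 14 > Clinic N 6 > Clinic J 3.
Clinic B takes 11 to reach its cap of 11 → 20 left.
Clinic Q takes 9 to reach its cap of 9 → 11 left.
Give Clinic K 11 to hit its cap of 11 → 0 left.
Total = 19×11 + 18×9 + 14×11 = 525.

525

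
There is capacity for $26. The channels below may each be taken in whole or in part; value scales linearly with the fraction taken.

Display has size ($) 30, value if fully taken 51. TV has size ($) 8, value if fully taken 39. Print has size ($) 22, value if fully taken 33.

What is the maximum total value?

Rank by value-to-size ratio: TV 39/8≈4.88, Display 51/30≈1.7, Print 33/22≈1.5.
TV: take in full, 8 $ for value 39 → 18 left.
Only 18 $ remain; take 18/30 of Display for value 51×18/30 = 30.6.
Total value = 69.6.

69.6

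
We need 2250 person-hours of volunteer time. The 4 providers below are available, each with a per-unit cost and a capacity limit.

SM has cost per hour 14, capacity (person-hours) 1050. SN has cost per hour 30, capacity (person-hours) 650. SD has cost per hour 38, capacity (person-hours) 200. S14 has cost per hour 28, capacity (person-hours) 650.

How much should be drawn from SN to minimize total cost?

550

Fill from the cheapest provider first.
SM (14): use full 1050 — 1200 person-hours to go.
S14 (28): use full 650 — 550 person-hours to go.
Take 550 from SN at 30 to finish.
SD: unused.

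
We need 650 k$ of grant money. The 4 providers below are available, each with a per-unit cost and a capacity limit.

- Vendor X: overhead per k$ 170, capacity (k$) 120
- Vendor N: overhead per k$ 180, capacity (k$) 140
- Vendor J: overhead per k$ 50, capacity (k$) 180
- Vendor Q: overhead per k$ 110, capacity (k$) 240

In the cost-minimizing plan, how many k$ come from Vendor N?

110

Cheapest first:
Vendor J at 50: take all 180 k$ — 470 still needed.
Vendor Q (110): use full 240 — 230 k$ to go.
Take 120 from Vendor X at 170 — need 110 more.
Vendor N (180): take the remaining 110 — done.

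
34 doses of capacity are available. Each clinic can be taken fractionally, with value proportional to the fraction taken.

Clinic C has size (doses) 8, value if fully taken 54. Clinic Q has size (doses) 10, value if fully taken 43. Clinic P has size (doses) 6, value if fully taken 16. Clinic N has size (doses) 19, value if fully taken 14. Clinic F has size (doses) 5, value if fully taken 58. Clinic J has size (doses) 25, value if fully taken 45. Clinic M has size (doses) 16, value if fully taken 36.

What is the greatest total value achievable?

182.25

Best value per unit of size first: Clinic F 58/5≈11.6, Clinic C 54/8≈6.75, Clinic Q 43/10≈4.3, Clinic P 16/6≈2.67, Clinic M 36/16≈2.25, Clinic J 45/25≈1.8, Clinic N 14/19≈0.737.
All 5 doses of Clinic F fit (value 58) ; 29 remain.
Clinic C: take in full, 8 doses for value 54 ; 21 left.
Take all of Clinic Q (10 doses, value 43) ; 11 doses left.
All 6 doses of Clinic P fit (value 16) ; 5 remain.
Only 5 doses remain; take 5/16 of Clinic M for value 36×5/16 = 11.25.
Total value = 182.25.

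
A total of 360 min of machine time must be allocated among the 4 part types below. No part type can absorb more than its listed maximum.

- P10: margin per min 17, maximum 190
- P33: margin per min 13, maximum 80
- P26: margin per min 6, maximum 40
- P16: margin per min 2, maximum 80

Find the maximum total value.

Highest margin per min first: P10 17 > P33 13 > P26 6 > P16 2.
P10 takes 190 to reach its cap of 190 ; 170 left.
Give P33 80 to hit its cap of 80 ; 90 left.
Give P26 40 to hit its cap of 40 ; 50 left.
P16: +50 (room for 80) → 50. Pool exhausted.
Total = 17×190 + 13×80 + 6×40 + 2×50 = 4610.

4610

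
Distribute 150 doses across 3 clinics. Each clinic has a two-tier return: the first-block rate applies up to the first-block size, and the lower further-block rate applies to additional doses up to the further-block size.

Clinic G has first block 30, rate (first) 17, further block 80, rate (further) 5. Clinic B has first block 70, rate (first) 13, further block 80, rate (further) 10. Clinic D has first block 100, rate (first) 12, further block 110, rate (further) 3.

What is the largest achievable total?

Treat each block as its own option and order by rate: Clinic G/first 17 > Clinic B/first 13 > Clinic D/first 12 > Clinic B/second 10 > Clinic G/second 5 > Clinic D/second 3.
Clinic G first at 17: fill all 30 — 120 left.
Clinic B/first (13): +70 — 50 left.
Clinic D first at 12: only 50 left, fill 50.
Total = 17×30 + 13×70 + 12×50 = 2020.

2020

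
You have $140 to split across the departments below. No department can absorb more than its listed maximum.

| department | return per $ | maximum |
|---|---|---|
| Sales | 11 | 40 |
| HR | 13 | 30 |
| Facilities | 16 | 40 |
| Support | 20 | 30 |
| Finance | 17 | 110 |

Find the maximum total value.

Rank by return per $: Support 20 > Finance 17 > Facilities 16 > HR 13 > Sales 11.
Give Support 30 to hit its cap of 30 ; 110 left.
Finance: +110 to 110 (cap) ; 0 left.
Total = 20×30 + 17×110 = 2470.

2470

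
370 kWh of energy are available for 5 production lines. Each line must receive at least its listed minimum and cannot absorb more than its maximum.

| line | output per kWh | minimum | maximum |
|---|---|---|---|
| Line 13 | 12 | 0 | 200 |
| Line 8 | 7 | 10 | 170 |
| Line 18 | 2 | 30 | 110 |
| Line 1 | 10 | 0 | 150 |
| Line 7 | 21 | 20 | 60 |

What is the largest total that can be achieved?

Meeting every minimum uses 0+10+30+0+20 = 60 kWh, leaving 310.
Rank by output per kWh: Line 7 21 > Line 13 12 > Line 1 10 > Line 8 7 > Line 18 2.
Give Line 7 40 more to hit its cap of 60 ; 270 left.
Line 13 takes 200 more to reach its cap of 200 ; 70 left.
Only 70 left; Line 1 takes them to reach 70.
Total = 12×200 + 7×10 + 2×30 + 10×70 + 21×60 = 4490.

4490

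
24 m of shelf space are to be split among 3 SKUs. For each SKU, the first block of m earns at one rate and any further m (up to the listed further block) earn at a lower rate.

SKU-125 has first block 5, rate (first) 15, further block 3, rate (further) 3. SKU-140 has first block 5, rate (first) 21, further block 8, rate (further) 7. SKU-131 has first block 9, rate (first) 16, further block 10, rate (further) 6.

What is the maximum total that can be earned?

359

Treat each block as its own option and order by rate: SKU-140/tier1 21 > SKU-131/tier1 16 > SKU-125/tier1 15 > SKU-140/tier2 7 > SKU-131/tier2 6 > SKU-125/tier2 3.
SKU-140/tier1 (21): +5 ; 19 left.
SKU-131 tier1 at 16: fill all 9 ; 10 left.
SKU-125 tier1 at 15: fill all 5 ; 5 left.
SKU-140/tier2: +5 of 8 at 7; pool empty.
Total = 21×5 + 16×9 + 15×5 + 7×5 = 359.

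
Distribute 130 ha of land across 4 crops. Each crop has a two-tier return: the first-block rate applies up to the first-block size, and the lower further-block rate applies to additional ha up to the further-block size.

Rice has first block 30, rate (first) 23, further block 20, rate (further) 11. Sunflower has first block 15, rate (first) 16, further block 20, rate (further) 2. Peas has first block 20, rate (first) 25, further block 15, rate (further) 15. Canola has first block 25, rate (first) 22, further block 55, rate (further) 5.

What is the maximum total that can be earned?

2450

Order all 8 blocks by rate: Peas/tier1 25 > Rice/tier1 23 > Canola/tier1 22 > Sunflower/tier1 16 > Peas/tier2 15 > Rice/tier2 11 > Canola/tier2 5 > Sunflower/tier2 2.
Peas tier1 at 25: fill all 20 — 110 left.
Fill Rice tier1 block (30 at 23) — 80 left.
Canola/tier1 (22): +25 — 55 left.
Sunflower tier1 at 16: fill all 15 — 40 left.
Peas tier2 at 15: fill all 15 — 25 left.
Fill Rice tier2 block (20 at 11) — 5 left.
5 remain; put them into Canola tier2 at 5.
Total = 25×20 + 23×30 + 22×25 + 16×15 + 15×15 + 11×20 + 5×5 = 2450.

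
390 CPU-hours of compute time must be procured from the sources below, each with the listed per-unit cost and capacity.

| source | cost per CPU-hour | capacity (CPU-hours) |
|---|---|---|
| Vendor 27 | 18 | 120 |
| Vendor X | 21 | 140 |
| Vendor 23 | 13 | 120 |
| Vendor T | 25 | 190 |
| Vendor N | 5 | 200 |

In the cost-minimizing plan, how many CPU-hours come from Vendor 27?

Fill from the cheapest source first.
Vendor N at 5: take all 200 CPU-hours — 190 still needed.
Take 120 from Vendor 23 at 13 — need 70 more.
Vendor 27 at 18: take 70 of its 120 — requirement met.
Vendor X, Vendor T: unused.

70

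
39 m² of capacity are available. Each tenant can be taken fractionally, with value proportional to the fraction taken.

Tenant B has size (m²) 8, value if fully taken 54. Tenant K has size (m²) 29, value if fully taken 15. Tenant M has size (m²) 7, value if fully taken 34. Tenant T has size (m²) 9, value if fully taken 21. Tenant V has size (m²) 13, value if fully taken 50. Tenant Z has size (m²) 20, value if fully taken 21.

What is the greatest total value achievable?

Rank by value-to-size ratio: Tenant B 54/8≈6.75, Tenant M 34/7≈4.86, Tenant V 50/13≈3.85, Tenant T 21/9≈2.33, Tenant Z 21/20≈1.05, Tenant K 15/29≈0.517.
All 8 m² of Tenant B fit (value 54) ; 31 remain.
Tenant M: take in full, 7 m² for value 34 ; 24 left.
Take all of Tenant V (13 m², value 50) ; 11 m² left.
All 9 m² of Tenant T fit (value 21) ; 2 remain.
Only 2 m² remain; take 2/20 of Tenant Z for value 21×2/20 = 2.1.
Total value = 161.1.

161.1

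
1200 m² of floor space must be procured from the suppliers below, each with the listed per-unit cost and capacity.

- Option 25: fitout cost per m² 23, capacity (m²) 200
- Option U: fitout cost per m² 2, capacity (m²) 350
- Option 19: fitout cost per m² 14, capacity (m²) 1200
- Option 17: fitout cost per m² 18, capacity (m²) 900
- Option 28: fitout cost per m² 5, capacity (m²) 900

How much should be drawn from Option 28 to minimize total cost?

Cheapest first:
Option U (2): use full 350 — 850 m² to go.
Take 850 from Option 28 at 5 to finish.
Option 19, Option 17, Option 25: unused.

850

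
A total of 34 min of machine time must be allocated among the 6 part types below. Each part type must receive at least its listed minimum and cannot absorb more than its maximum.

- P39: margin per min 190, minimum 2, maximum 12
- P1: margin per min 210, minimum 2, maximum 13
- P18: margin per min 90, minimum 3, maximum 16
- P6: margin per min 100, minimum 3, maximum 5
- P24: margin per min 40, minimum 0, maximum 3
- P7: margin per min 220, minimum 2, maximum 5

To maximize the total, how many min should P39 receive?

10

Meeting every minimum uses 2+2+3+3+0+2 = 12 min, leaving 22.
Order the part types by margin per min: P7 220 > P1 210 > P39 190 > P6 100 > P18 90 > P24 40.
Give P7 3 more to hit its cap of 5 → 19 left.
P1 takes 11 more to reach its cap of 13 → 8 left.
P39: +8 (room for 10) → 10. Pool exhausted.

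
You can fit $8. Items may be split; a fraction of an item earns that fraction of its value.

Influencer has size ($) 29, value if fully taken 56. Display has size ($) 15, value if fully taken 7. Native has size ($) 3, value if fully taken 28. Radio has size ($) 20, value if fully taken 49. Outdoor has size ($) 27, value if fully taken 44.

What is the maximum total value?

Best value per unit of size first: Native 28/3≈9.33, Radio 49/20≈2.45, Influencer 56/29≈1.93, Outdoor 44/27≈1.63, Display 7/15≈0.467.
All 3 $ of Native fit (value 28) — 5 remain.
Only 5 $ remain; take 5/20 of Radio for value 49×5/20 = 12.25.
Total value = 40.25.

40.25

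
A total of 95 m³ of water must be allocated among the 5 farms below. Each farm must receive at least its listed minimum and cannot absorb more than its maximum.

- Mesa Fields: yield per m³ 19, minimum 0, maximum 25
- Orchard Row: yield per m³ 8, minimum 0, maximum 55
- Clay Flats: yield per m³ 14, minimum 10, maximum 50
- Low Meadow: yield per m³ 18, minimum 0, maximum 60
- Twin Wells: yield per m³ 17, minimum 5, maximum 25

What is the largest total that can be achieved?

Meeting every minimum uses 0+0+10+0+5 = 15 m³, leaving 80.
Highest yield per m³ first: Mesa Fields 19 > Low Meadow 18 > Twin Wells 17 > Clay Flats 14 > Orchard Row 8.
Mesa Fields: +25 to 25 (cap) → 55 left.
Only 55 left; Low Meadow takes them to reach 55.
Total = 19×25 + 14×10 + 18×55 + 17×5 = 1690.

1690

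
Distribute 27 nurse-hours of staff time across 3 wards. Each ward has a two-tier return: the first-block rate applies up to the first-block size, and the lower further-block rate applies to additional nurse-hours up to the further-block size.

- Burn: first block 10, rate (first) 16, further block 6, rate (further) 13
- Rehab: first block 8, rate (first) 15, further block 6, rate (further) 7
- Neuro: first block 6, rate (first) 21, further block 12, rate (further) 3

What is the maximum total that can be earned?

445

Rank every tier by rate: Neuro/T1 21 > Burn/T1 16 > Rehab/T1 15 > Burn/T2 13 > Rehab/T2 7 > Neuro/T2 3.
Neuro/T1 (21): +6 → 21 left.
Burn/T1 (16): +10 → 11 left.
Rehab/T1 (15): +8 → 3 left.
3 remain; put them into Burn T2 at 13.
Total = 21×6 + 16×10 + 15×8 + 13×3 = 445.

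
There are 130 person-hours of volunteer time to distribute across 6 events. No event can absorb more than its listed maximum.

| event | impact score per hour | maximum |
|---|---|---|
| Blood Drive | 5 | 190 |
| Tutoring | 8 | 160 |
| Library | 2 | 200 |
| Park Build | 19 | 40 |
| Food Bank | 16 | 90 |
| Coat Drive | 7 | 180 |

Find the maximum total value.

Highest impact score per hour first: Park Build 19 > Food Bank 16 > Tutoring 8 > Coat Drive 7 > Blood Drive 5 > Library 2.
Give Park Build 40 to hit its cap of 40 ; 90 left.
Food Bank takes 90 to reach its cap of 90 ; 0 left.
Total = 19×40 + 16×90 = 2200.

2200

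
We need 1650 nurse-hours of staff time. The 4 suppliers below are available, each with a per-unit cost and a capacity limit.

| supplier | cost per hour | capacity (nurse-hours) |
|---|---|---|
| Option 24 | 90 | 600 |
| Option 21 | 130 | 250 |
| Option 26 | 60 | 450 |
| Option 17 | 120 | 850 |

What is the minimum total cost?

153000

Cheapest first:
Option 26 at 60: take all 450 nurse-hours ; 1200 still needed.
Take 600 from Option 24 at 90 ; need 600 more.
Option 17 at 120: take 600 of its 850 ; requirement met.
Option 21: unused.
Cost = 450×60 + 600×90 + 600×120 = 153000.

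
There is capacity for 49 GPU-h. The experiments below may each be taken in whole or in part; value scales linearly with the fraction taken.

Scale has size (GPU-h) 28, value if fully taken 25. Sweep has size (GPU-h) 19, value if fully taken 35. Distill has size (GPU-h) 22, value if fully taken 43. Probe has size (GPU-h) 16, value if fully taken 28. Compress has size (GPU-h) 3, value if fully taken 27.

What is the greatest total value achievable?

Best value per unit of size first: Compress 27/3≈9, Distill 43/22≈1.95, Sweep 35/19≈1.84, Probe 28/16≈1.75, Scale 25/28≈0.893.
All 3 GPU-h of Compress fit (value 27) → 46 remain.
All 22 GPU-h of Distill fit (value 43) → 24 remain.
Sweep: take in full, 19 GPU-h for value 35 → 5 left.
5 GPU-h left: a 5/16 share of Probe gives 28×5/16 = 8.75.
Total value = 113.75.

113.75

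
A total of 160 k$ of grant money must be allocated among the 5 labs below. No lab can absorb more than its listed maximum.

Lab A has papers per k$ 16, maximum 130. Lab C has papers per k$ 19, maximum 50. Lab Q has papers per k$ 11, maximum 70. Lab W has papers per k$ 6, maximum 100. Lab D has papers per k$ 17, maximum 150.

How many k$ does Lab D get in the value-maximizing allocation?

110

Rank by papers per k$: Lab C 19 > Lab D 17 > Lab A 16 > Lab Q 11 > Lab W 6.
Give Lab C 50 to hit its cap of 50 → 110 left.
Lab D has room for 150 but only 110 remain, so it gets 110.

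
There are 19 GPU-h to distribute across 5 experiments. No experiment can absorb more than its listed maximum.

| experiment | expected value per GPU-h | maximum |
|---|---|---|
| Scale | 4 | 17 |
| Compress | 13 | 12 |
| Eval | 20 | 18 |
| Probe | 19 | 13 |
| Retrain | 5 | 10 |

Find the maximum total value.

379

Highest expected value per GPU-h first: Eval 20 > Probe 19 > Compress 13 > Retrain 5 > Scale 4.
Give Eval 18 to hit its cap of 18 ; 1 left.
Only 1 left; Probe takes them to reach 1.
Total = 20×18 + 19×1 = 379.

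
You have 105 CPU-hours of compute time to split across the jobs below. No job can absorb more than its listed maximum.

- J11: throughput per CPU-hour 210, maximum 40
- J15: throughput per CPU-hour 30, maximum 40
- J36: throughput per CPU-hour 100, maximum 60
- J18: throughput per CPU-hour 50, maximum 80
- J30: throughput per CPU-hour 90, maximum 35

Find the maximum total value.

Highest throughput per CPU-hour first: J11 210 > J36 100 > J30 90 > J18 50 > J15 30.
J11: +40 to 40 (cap) — 65 left.
Give J36 60 to hit its cap of 60 — 5 left.
J30 has room for 35 but only 5 remain, so it gets 5.
Total = 210×40 + 100×60 + 90×5 = 14850.

14850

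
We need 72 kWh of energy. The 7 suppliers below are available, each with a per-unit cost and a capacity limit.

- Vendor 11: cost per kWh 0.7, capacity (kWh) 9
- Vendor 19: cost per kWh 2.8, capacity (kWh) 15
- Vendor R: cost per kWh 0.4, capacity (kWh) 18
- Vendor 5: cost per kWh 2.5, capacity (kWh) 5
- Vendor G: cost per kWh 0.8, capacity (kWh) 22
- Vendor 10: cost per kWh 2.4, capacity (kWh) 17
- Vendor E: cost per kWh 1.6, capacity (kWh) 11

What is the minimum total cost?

77.5

Cheapest first:
Take 18 from Vendor R at 0.4 ; need 54 more.
Vendor 11 (0.7): use full 9 ; 45 kWh to go.
Vendor G at 0.8: take all 22 kWh ; 23 still needed.
Vendor E (1.6): use full 11 ; 12 kWh to go.
Vendor 10 at 2.4: take 12 of its 17 ; requirement met.
Vendor 5, Vendor 19: unused.
Cost = 18×0.4 + 9×0.7 + 22×0.8 + 11×1.6 + 12×2.4 = 77.5.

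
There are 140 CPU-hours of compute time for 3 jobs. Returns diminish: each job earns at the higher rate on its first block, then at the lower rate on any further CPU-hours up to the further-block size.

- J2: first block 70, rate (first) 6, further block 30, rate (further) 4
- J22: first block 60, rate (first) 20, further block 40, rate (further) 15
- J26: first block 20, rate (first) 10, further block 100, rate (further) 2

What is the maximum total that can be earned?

Treat each block as its own option and order by rate: J22/tier1 20 > J22/tier2 15 > J26/tier1 10 > J2/tier1 6 > J2/tier2 4 > J26/tier2 2.
J22/tier1 (20): +60 — 80 left.
Fill J22 tier2 block (40 at 15) — 40 left.
J26/tier1 (10): +20 — 20 left.
J2/tier1: +20 of 70 at 6; pool empty.
Total = 20×60 + 15×40 + 10×20 + 6×20 = 2120.

2120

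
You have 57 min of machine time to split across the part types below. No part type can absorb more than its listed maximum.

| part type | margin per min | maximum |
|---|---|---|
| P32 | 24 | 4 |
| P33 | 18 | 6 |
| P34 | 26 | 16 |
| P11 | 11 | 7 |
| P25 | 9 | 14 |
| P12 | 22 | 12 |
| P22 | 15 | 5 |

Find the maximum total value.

Rank by margin per min: P34 26 > P32 24 > P12 22 > P33 18 > P22 15 > P11 11 > P25 9.
P34: +16 to 16 (cap) — 41 left.
P32 takes 4 to reach its cap of 4 — 37 left.
Give P12 12 to hit its cap of 12 — 25 left.
P33: +6 to 6 (cap) — 19 left.
P22: +5 to 5 (cap) — 14 left.
P11: +7 to 7 (cap) — 7 left.
P25 has room for 14 but only 7 remain, so it gets 7.
Total = 24×4 + 18×6 + 26×16 + 11×7 + 9×7 + 22×12 + 15×5 = 1099.

1099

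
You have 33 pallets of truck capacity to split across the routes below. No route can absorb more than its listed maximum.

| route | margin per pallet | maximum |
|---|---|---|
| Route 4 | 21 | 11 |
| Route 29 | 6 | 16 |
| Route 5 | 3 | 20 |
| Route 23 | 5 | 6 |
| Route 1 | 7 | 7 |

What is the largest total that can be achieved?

Rank by margin per pallet: Route 4 21 > Route 1 7 > Route 29 6 > Route 23 5 > Route 5 3.
Route 4 takes 11 to reach its cap of 11 → 22 left.
Give Route 1 7 to hit its cap of 7 → 15 left.
Only 15 left; Route 29 takes them to reach 15.
Total = 21×11 + 6×15 + 7×7 = 370.

370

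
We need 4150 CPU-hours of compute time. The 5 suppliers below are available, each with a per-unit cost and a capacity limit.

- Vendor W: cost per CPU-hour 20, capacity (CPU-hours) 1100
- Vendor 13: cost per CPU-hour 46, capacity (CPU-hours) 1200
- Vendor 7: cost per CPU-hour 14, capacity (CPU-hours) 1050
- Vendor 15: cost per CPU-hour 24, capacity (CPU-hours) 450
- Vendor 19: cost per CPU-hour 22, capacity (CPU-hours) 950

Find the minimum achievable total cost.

Use suppliers in increasing cost order.
Vendor 7 at 14: take all 1050 CPU-hours ; 3100 still needed.
Vendor W (20): use full 1100 ; 2000 CPU-hours to go.
Vendor 19 (22): use full 950 ; 1050 CPU-hours to go.
Take 450 from Vendor 15 at 24 ; need 600 more.
Vendor 13 at 46: take 600 of its 1200 ; requirement met.
Cost = 1050×14 + 1100×20 + 950×22 + 450×24 + 600×46 = 96000.

96000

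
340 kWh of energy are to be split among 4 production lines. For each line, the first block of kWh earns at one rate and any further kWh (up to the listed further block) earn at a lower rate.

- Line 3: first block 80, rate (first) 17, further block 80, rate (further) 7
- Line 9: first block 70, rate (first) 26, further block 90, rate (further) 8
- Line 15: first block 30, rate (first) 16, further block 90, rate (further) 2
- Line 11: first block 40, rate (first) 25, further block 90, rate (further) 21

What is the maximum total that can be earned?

Rank every tier by rate: Line 9/tier1 26 > Line 11/tier1 25 > Line 11/tier2 21 > Line 3/tier1 17 > Line 15/tier1 16 > Line 9/tier2 8 > Line 3/tier2 7 > Line 15/tier2 2.
Line 9/tier1 (26): +70 ; 270 left.
Line 11/tier1 (25): +40 ; 230 left.
Line 11/tier2 (21): +90 ; 140 left.
Line 3/tier1 (17): +80 ; 60 left.
Line 15/tier1 (16): +30 ; 30 left.
Line 9/tier2: +30 of 90 at 8; pool empty.
Total = 26×70 + 25×40 + 21×90 + 17×80 + 16×30 + 8×30 = 6790.

6790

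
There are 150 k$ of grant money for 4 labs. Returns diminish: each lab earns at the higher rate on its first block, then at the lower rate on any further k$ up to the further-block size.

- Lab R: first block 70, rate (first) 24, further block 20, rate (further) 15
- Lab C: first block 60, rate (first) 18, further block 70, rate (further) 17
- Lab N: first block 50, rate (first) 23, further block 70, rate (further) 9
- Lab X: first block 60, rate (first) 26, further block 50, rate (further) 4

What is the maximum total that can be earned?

3700

Order all 8 blocks by rate: Lab X/tier1 26 > Lab R/tier1 24 > Lab N/tier1 23 > Lab C/tier1 18 > Lab C/tier2 17 > Lab R/tier2 15 > Lab N/tier2 9 > Lab X/tier2 4.
Lab X tier1 at 26: fill all 60 ; 90 left.
Fill Lab R tier1 block (70 at 24) ; 20 left.
Lab N/tier1: +20 of 50 at 23; pool empty.
Total = 26×60 + 24×70 + 23×20 = 3700.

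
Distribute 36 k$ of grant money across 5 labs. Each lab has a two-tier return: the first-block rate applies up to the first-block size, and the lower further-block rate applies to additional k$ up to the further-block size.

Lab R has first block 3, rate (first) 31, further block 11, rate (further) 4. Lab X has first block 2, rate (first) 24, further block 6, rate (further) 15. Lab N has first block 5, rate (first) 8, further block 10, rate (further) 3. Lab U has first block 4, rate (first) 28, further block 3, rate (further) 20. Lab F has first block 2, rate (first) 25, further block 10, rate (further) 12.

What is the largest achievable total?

Treat each block as its own option and order by rate: Lab R/first 31 > Lab U/first 28 > Lab F/first 25 > Lab X/first 24 > Lab U/second 20 > Lab X/second 15 > Lab F/second 12 > Lab N/first 8 > Lab R/second 4 > Lab N/second 3.
Fill Lab R first block (3 at 31) ; 33 left.
Fill Lab U first block (4 at 28) ; 29 left.
Lab F/first (25): +2 ; 27 left.
Lab X first at 24: fill all 2 ; 25 left.
Lab U/second (20): +3 ; 22 left.
Fill Lab X second block (6 at 15) ; 16 left.
Fill Lab F second block (10 at 12) ; 6 left.
Lab N first at 8: fill all 5 ; 1 left.
1 remain; put them into Lab R second at 4.
Total = 31×3 + 28×4 + 25×2 + 24×2 + 20×3 + 15×6 + 12×10 + 8×5 + 4×1 = 617.

617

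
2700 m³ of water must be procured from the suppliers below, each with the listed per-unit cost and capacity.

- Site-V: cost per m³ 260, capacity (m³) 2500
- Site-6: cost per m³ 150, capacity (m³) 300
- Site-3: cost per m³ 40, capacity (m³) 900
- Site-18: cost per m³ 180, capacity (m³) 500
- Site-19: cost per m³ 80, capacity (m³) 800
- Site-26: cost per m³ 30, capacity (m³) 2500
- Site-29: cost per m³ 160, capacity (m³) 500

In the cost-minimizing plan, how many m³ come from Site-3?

200

Use suppliers in increasing cost order.
Site-26 at 30: take all 2500 m³ → 200 still needed.
Site-3 (40): take the remaining 200 → done.
Site-19, Site-6, Site-29, Site-18, Site-V: unused.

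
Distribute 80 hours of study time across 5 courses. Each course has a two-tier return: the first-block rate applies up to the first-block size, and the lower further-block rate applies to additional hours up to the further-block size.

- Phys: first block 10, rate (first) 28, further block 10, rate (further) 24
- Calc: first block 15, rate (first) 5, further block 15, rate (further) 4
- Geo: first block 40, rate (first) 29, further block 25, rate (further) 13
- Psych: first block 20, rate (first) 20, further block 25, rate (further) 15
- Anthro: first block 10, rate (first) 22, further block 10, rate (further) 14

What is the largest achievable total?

2100

Treat each block as its own option and order by rate: Geo/T1 29 > Phys/T1 28 > Phys/T2 24 > Anthro/T1 22 > Psych/T1 20 > Psych/T2 15 > Anthro/T2 14 > Geo/T2 13 > Calc/T1 5 > Calc/T2 4.
Geo T1 at 29: fill all 40 — 40 left.
Phys/T1 (28): +10 — 30 left.
Fill Phys T2 block (10 at 24) — 20 left.
Fill Anthro T1 block (10 at 22) — 10 left.
10 remain; put them into Psych T1 at 20.
Total = 29×40 + 28×10 + 24×10 + 22×10 + 20×10 = 2100.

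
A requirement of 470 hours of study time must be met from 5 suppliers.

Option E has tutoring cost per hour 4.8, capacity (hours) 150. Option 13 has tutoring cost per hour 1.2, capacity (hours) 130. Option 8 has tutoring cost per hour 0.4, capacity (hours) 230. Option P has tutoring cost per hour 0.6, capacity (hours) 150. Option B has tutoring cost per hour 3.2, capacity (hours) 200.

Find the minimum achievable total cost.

Cheapest first:
Option 8 (0.4): use full 230 ; 240 hours to go.
Option P at 0.6: take all 150 hours ; 90 still needed.
Option 13 (1.2): take the remaining 90 ; done.
Option B, Option E: unused.
Cost = 230×0.4 + 150×0.6 + 90×1.2 = 290.

290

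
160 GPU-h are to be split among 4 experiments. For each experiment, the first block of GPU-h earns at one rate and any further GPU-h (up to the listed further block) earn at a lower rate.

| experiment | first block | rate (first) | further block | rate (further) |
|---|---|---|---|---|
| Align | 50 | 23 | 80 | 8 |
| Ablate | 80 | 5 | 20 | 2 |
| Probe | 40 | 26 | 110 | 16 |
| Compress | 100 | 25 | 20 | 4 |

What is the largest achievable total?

Rank every tier by rate: Probe/T1 26 > Compress/T1 25 > Align/T1 23 > Probe/T2 16 > Align/T2 8 > Ablate/T1 5 > Compress/T2 4 > Ablate/T2 2.
Probe T1 at 26: fill all 40 → 120 left.
Fill Compress T1 block (100 at 25) → 20 left.
Align T1 at 23: only 20 left, fill 20.
Total = 26×40 + 25×100 + 23×20 = 4000.

4000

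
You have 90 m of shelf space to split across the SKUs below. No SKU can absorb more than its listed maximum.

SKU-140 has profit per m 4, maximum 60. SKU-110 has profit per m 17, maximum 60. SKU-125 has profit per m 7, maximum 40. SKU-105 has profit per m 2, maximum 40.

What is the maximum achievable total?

Highest profit per m first: SKU-110 17 > SKU-125 7 > SKU-140 4 > SKU-105 2.
SKU-110 takes 60 to reach its cap of 60 → 30 left.
SKU-125: +30 (room for 40) → 30. Pool exhausted.
Total = 17×60 + 7×30 = 1230.

1230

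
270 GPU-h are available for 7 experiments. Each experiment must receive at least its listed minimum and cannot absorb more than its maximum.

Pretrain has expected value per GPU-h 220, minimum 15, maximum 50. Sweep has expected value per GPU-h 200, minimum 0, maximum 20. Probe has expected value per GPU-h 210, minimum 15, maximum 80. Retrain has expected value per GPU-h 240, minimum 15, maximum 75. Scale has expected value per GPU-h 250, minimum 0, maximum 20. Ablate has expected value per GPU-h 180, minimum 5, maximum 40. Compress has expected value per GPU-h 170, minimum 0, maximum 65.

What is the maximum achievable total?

59300

Meeting every minimum uses 15+0+15+15+0+5+0 = 50 GPU-h, leaving 220.
Order the experiments by expected value per GPU-h: Scale 250 > Retrain 240 > Pretrain 220 > Probe 210 > Sweep 200 > Ablate 180 > Compress 170.
Scale: +20 to 20 (cap) ; 200 left.
Retrain takes 60 more to reach its cap of 75 ; 140 left.
Pretrain: +35 to 50 (cap) ; 105 left.
Probe: +65 to 80 (cap) ; 40 left.
Give Sweep 20 more to hit its cap of 20 ; 20 left.
Ablate has room for 35 more but only 20 remain, so it gets 25.
Total = 220×50 + 200×20 + 210×80 + 240×75 + 250×20 + 180×25 = 59300.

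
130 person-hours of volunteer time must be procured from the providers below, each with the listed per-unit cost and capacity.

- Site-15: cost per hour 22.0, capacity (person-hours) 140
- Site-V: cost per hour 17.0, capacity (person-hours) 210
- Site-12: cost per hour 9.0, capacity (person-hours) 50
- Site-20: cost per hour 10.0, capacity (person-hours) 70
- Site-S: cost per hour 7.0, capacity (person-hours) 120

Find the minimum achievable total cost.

Use providers in increasing cost order.
Site-S at 7.0: take all 120 person-hours — 10 still needed.
Site-12 (9.0): take the remaining 10 — done.
Site-20, Site-V, Site-15: unused.
Cost = 120×7.0 + 10×9.0 = 930.

930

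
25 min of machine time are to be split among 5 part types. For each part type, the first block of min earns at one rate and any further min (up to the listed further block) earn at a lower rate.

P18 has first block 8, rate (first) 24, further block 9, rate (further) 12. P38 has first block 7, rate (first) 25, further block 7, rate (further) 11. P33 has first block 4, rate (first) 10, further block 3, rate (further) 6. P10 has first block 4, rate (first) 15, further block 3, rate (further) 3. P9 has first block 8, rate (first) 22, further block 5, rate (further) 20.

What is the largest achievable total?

583

Rank every tier by rate: P38/T1 25 > P18/T1 24 > P9/T1 22 > P9/T2 20 > P10/T1 15 > P18/T2 12 > P38/T2 11 > P33/T1 10 > P33/T2 6 > P10/T2 3.
P38 T1 at 25: fill all 7 ; 18 left.
Fill P18 T1 block (8 at 24) ; 10 left.
P9/T1 (22): +8 ; 2 left.
P9 T2 at 20: only 2 left, fill 2.
Total = 25×7 + 24×8 + 22×8 + 20×2 = 583.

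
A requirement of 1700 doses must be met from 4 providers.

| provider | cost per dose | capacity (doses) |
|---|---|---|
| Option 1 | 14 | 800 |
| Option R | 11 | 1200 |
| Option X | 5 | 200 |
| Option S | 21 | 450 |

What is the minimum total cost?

18400

Fill from the cheapest provider first.
Option X (5): use full 200 → 1500 doses to go.
Take 1200 from Option R at 11 → need 300 more.
Option 1 at 14: take 300 of its 800 → requirement met.
Option S: unused.
Cost = 200×5 + 1200×11 + 300×14 = 18400.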